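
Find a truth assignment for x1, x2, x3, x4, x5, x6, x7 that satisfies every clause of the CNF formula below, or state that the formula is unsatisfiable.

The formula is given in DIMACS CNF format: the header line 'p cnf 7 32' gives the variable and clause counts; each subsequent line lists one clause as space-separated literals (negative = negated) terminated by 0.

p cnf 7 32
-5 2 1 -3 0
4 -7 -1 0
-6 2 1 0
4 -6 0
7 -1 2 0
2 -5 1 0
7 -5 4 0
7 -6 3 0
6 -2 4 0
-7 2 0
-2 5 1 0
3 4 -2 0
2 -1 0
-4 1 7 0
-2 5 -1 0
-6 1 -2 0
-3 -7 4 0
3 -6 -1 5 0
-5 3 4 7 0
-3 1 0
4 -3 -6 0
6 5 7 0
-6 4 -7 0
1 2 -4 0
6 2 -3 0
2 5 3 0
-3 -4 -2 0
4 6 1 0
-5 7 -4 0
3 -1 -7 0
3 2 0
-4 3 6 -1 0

x1: False, x2: True, x3: False, x4: True, x5: True, x6: False, x7: True

Suppose x4 = True.
Suppose x7 = True.
The clause (x2) is unit, so x2 = True.
The clause (¬x3) is unit, so x3 = False.
The clause (¬x1) is unit, so x1 = False.
The clause (x5) is unit, so x5 = True.
The clause (¬x6) is unit, so x6 = False.
All clauses are satisfied.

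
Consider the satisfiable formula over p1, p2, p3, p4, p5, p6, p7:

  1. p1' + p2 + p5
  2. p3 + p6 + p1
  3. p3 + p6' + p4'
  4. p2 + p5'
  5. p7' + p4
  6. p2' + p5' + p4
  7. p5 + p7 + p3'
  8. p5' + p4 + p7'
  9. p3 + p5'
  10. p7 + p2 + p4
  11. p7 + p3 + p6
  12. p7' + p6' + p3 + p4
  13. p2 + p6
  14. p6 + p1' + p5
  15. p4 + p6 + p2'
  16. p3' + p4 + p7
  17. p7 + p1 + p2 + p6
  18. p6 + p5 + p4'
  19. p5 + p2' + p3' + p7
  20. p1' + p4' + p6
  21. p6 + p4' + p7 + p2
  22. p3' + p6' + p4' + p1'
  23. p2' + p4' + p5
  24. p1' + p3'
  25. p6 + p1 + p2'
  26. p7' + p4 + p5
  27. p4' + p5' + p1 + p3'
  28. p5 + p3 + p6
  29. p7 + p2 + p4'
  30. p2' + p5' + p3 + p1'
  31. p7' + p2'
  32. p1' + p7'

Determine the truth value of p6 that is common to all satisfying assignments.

True

Suppose p6 = 0.
The clause (p2) is unit, so p2 = 1.
The clause (p4) is unit, so p4 = 1.
The clause (p5) is unit, so p5 = 1.
The clause (p3) is unit, so p3 = 1.
The clause (p1') is unit, so p1 = 0.
Now (p1) is unsatisfied and unit — conflict.
So every satisfying assignment has p6 = True.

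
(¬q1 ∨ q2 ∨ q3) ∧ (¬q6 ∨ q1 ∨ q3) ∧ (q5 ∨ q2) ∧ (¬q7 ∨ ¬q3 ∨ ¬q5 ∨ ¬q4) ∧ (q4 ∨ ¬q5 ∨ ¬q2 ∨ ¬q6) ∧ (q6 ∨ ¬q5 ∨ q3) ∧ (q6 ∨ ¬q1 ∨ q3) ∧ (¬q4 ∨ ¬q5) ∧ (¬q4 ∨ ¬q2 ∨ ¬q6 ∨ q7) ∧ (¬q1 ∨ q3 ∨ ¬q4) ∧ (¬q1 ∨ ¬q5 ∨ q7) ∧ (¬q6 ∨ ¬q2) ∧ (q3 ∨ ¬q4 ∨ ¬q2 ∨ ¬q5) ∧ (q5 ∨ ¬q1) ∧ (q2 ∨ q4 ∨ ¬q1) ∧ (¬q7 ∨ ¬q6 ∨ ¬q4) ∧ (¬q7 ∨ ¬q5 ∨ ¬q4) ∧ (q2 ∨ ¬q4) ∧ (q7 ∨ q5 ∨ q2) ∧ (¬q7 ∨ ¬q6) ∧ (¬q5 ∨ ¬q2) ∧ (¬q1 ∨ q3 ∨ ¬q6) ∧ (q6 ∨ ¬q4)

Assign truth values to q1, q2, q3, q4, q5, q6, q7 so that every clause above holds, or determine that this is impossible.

q1=False,  q2=True,  q3=False,  q4=False,  q5=False,  q6=False,  q7=True

Branch on q5: set q5 = False.
(q2) alone gives q2 = True.
(¬q6) alone gives q6 = False.
(¬q1) alone gives q1 = False.
(¬q4) alone gives q4 = False.
Every clause is now satisfied; q3, q7 are unconstrained.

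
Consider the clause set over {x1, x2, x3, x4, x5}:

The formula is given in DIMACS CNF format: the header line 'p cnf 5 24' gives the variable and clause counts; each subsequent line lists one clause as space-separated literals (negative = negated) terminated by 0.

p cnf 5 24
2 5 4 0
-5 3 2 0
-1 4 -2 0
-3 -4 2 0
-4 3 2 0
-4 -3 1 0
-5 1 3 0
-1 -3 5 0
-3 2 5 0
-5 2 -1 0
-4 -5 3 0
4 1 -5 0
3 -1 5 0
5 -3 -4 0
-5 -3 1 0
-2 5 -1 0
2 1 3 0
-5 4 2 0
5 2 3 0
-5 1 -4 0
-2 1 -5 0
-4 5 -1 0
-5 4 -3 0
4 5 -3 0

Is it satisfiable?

Suppose x2 = True.
Suppose x1 = False.
Unit clause (¬x5) forces x5 = False.
Suppose x4 = False.
Unit clause (¬x3) forces x3 = False.
All clauses are satisfied.
A satisfying assignment: x1 ↦ False,  x2 ↦ True,  x3 ↦ False,  x4 ↦ False,  x5 ↦ False.

Yes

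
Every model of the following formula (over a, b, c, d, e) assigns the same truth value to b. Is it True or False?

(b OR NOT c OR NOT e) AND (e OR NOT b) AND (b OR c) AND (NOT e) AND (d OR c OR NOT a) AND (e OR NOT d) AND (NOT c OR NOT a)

False

Suppose b = true.
Unit clause (e) forces e = true.
But (NOT e) is also a unit clause — contradiction.
So every satisfying assignment has b = False.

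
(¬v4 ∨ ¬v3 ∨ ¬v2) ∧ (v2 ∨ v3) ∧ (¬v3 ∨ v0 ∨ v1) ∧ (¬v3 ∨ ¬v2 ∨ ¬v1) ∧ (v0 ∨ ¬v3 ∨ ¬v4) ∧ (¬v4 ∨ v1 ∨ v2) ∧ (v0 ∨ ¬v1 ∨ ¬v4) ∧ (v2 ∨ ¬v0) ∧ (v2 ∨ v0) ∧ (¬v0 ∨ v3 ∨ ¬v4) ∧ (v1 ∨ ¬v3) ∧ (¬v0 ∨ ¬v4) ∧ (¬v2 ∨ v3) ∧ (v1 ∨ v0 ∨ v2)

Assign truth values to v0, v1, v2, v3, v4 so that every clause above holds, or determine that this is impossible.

Try v2 = True.
(v3) alone gives v3 = True.
(¬v4) alone gives v4 = False.
(¬v1) alone gives v1 = False.
That conflicts with the unit clause (v1).
Undo v2 and try v2 = False.
(v3) alone gives v3 = True.
(¬v0) alone gives v0 = False.
That conflicts with the unit clause (v0).
Neither v2 = True nor v2 = False works.

UNSATISFIABLE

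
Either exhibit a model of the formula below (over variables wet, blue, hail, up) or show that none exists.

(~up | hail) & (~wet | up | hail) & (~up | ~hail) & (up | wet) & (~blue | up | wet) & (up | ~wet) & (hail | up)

UNSATISFIABLE

Try up = 0.
From the singleton clause (wet), wet = 1.
That conflicts with the unit clause (~wet).
That branch fails; take up = 1 instead.
From the singleton clause (hail), hail = 1.
That conflicts with the unit clause (~hail).
Either choice for up ends in contradiction.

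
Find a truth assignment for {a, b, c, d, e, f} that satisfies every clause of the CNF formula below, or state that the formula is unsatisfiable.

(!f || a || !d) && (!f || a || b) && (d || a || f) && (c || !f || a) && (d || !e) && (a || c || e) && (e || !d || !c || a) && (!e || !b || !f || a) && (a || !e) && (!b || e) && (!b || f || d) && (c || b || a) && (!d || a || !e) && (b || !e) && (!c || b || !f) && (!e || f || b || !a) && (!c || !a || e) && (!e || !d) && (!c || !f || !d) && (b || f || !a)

a ↦ true; b ↦ false; c ↦ false; d ↦ false; e ↦ false; f ↦ true

Case d = false:
Unit clause (!e) forces e = false.
Unit clause (!b) forces b = false.
Case f = true:
Unit clause (a) forces a = true.
Unit clause (!c) forces c = false.
Every clause now holds.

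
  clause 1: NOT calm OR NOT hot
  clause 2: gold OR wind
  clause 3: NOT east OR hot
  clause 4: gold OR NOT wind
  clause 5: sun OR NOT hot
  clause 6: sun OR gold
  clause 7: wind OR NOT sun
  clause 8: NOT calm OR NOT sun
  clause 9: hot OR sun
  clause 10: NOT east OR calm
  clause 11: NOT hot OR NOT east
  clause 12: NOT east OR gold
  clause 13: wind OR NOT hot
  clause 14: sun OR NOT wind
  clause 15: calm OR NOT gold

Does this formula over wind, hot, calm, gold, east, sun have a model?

Suppose calm = false.
The clause (NOT east) is unit, so east = false.
The clause (NOT gold) is unit, so gold = false.
The clause (wind) is unit, so wind = true.
Now (NOT wind) is unsatisfied and unit — conflict.
That branch fails; take calm = true instead.
The clause (NOT hot) is unit, so hot = false.
The clause (NOT east) is unit, so east = false.
The clause (NOT sun) is unit, so sun = false.
Now (sun) is unsatisfied and unit — conflict.
Either choice for calm ends in contradiction.
No assignment satisfies every clause.

Unsatisfiable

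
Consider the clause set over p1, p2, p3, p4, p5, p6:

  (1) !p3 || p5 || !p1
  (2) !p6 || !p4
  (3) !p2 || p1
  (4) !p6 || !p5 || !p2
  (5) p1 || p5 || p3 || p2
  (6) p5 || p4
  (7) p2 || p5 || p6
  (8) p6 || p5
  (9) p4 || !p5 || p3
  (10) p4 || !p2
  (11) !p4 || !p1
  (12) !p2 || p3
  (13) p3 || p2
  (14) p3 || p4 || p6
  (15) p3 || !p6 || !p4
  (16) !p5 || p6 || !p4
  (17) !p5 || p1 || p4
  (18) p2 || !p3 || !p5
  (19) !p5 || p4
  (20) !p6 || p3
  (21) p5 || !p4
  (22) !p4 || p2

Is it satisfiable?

No

Branch on p6: set p6 = false.
The clause (p5) is unit, so p5 = true.
The clause (!p4) is unit, so p4 = false.
But (p4) is also a unit clause — contradiction.
Undo p6 and try p6 = true.
The clause (!p4) is unit, so p4 = false.
The clause (p5) is unit, so p5 = true.
But (!p5) is also a unit clause — contradiction.
Either choice for p6 ends in contradiction.
No assignment satisfies every clause.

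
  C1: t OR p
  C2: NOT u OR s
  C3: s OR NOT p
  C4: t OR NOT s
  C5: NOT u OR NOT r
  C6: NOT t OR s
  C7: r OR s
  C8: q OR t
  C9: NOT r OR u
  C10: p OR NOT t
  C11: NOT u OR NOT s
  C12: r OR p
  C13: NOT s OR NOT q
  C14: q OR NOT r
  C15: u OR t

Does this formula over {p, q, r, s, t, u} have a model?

Try t = true.
The clause (s) is unit, so s = true.
The clause (p) is unit, so p = true.
The clause (NOT u) is unit, so u = false.
The clause (NOT r) is unit, so r = false.
The clause (NOT q) is unit, so q = false.
All clauses are satisfied.
A satisfying assignment: p ↦ true,  q ↦ false,  r ↦ false,  s ↦ true,  t ↦ true,  u ↦ false.

Satisfiable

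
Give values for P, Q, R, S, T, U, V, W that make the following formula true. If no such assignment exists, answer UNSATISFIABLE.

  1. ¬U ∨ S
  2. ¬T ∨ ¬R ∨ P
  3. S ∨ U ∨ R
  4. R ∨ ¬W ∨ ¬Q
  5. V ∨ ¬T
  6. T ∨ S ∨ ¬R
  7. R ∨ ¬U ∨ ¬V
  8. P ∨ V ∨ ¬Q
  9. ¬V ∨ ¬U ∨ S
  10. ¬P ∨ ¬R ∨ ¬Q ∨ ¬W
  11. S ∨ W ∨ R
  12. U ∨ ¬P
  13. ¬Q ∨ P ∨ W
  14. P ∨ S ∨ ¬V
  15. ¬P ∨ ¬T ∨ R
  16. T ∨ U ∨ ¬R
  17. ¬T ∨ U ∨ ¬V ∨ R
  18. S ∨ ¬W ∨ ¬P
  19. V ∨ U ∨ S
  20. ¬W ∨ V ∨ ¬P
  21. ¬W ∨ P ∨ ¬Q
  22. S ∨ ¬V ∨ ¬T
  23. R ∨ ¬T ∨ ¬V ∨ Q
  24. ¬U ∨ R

Try U = True.
(S) alone gives S = True.
(R) alone gives R = True.
Try T = False.
Try P = True.
Try Q = False.
Try W = True.
(V) alone gives V = True.
All clauses are satisfied.

P: True, Q: False, R: True, S: True, T: False, U: True, V: True, W: True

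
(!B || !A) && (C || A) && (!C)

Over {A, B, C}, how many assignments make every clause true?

1

There are 2^3 = 8 truth assignments over (A, B, C).
Split on A. With A = true, the clauses containing A are satisfied and !A drops from the rest; 1 of the 2^2 = 4 assignments to the other variables satisfy what remains.
With A = false, by the same count on the reduced clause set, 0 assignments work.
Total: 1 + 0 = 1.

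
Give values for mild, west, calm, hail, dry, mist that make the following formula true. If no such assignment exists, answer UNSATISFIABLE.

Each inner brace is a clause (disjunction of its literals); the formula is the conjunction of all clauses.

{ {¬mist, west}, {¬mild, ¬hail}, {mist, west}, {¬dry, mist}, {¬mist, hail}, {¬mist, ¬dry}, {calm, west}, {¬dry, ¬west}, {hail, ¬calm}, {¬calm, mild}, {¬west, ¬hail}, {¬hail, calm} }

mild ↦ False; west ↦ True; calm ↦ False; hail ↦ False; dry ↦ False; mist ↦ False

Try mist = False.
From the singleton clause (west), west = True.
From the singleton clause (¬dry), dry = False.
From the singleton clause (¬hail), hail = False.
From the singleton clause (¬calm), calm = False.
All clauses hold; mild can take either value.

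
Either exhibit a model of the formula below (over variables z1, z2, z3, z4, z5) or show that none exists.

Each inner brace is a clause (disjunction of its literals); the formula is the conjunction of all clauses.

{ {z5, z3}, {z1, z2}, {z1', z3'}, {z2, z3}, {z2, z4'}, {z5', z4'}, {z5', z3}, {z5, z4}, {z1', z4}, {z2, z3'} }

Suppose z5 = 0.
(z3) alone gives z3 = 1.
(z1') alone gives z1 = 0.
(z2) alone gives z2 = 1.
(z4) alone gives z4 = 1.
This assignment satisfies each clause.

z1=0; z2=1; z3=1; z4=1; z5=0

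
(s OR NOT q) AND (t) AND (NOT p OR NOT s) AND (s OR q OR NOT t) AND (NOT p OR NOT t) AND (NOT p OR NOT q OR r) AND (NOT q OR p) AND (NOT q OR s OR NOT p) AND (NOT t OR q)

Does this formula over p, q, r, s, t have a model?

Unsatisfiable

The clause (t) is unit, so t = true.
The clause (NOT p) is unit, so p = false.
The clause (NOT q) is unit, so q = false.
But (q) is also a unit clause — contradiction.
No assignment satisfies every clause.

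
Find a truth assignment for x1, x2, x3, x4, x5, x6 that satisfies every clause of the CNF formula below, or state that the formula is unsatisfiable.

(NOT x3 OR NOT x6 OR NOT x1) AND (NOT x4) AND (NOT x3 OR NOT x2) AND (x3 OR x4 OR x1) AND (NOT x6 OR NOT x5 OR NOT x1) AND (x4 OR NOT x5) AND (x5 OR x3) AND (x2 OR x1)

Unit clause (NOT x4) forces x4 = false.
Unit clause (NOT x5) forces x5 = false.
Unit clause (x3) forces x3 = true.
Unit clause (NOT x2) forces x2 = false.
Unit clause (x1) forces x1 = true.
Unit clause (NOT x6) forces x6 = false.
Every clause now holds.

x1 ↦ true, x2 ↦ false, x3 ↦ true, x4 ↦ false, x5 ↦ false, x6 ↦ false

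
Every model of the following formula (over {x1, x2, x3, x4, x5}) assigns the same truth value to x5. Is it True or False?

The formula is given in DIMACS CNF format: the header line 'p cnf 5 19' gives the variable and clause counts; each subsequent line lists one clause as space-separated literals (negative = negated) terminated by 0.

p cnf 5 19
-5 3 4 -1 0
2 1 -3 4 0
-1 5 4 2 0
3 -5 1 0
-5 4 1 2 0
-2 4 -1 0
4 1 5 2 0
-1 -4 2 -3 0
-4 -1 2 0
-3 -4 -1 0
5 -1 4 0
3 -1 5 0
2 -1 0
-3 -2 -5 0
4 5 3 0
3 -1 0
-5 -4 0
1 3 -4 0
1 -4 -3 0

Suppose x5 = True.
Unit clause (¬x4) forces x4 = False.
Try x3 = True.
Unit clause (¬x2) forces x2 = False.
Unit clause (x1) forces x1 = True.
That conflicts with the unit clause (¬x1).
Backtrack on x3: now try x3 = False.
Unit clause (¬x1) forces x1 = False.
That conflicts with the unit clause (x1).
Either choice for x3 ends in contradiction.
So every satisfying assignment has x5 = False.

False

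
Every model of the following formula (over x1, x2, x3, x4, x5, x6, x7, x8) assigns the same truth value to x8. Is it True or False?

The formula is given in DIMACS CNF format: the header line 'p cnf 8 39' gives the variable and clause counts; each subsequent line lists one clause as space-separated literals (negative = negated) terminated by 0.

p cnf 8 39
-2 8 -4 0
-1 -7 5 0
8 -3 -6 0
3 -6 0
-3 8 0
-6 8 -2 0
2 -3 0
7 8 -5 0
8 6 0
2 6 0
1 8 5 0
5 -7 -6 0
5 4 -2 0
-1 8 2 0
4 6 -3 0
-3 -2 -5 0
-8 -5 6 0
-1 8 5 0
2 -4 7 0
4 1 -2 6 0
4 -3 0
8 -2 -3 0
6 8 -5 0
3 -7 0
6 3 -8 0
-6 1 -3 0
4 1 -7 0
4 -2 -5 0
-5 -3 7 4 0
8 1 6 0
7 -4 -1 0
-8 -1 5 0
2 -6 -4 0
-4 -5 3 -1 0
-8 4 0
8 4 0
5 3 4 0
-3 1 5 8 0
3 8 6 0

True

Suppose x8 = False.
(¬x3) alone gives x3 = False.
(¬x6) alone gives x6 = False.
That conflicts with the unit clause (x6).
So every satisfying assignment has x8 = True.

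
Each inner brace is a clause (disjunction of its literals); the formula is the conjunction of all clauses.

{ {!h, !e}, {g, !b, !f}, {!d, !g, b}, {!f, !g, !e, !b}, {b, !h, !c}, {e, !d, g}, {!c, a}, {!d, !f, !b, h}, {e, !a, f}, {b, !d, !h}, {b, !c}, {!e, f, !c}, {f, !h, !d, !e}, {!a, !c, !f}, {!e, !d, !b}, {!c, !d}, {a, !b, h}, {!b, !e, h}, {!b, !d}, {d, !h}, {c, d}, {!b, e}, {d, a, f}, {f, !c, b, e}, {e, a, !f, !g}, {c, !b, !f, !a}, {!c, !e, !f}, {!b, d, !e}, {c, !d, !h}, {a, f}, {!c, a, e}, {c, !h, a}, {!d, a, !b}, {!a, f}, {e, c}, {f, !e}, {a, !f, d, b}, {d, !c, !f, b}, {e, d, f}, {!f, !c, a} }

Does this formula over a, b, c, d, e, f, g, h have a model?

Satisfiable

Case h = false:
Case c = false:
From the singleton clause (d), d = true.
From the singleton clause (!b), b = false.
From the singleton clause (!g), g = false.
From the singleton clause (e), e = true.
From the singleton clause (f), f = true.
All clauses hold; a can take either value.
A satisfying assignment: a=true; b=false; c=false; d=true; e=true; f=true; g=false; h=false.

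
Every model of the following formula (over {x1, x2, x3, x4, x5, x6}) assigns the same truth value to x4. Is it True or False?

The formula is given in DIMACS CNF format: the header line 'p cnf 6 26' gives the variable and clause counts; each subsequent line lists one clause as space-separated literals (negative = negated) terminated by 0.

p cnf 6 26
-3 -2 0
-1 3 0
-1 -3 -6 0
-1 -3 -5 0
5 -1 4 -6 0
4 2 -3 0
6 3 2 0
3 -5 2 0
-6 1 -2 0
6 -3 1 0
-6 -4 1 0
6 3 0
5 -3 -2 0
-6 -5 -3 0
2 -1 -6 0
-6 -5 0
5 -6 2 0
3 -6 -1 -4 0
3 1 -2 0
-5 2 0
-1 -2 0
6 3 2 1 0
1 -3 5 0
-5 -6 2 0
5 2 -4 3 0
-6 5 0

True

Suppose x4 = False.
Branch on x3: set x3 = False.
(¬x1) alone gives x1 = False.
(x6) alone gives x6 = True.
(¬x2) alone gives x2 = False.
(¬x5) alone gives x5 = False.
But (x5) is also a unit clause — contradiction.
So x3 must be the other value — set x3 = True.
(¬x2) alone gives x2 = False.
But (x2) is also a unit clause — contradiction.
Either choice for x3 ends in contradiction.
So every satisfying assignment has x4 = True.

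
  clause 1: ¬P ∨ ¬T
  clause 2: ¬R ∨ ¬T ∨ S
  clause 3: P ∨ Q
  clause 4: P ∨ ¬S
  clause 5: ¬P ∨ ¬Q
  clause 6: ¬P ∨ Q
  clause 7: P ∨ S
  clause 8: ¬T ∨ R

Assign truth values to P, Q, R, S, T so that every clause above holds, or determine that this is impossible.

UNSATISFIABLE

Suppose P = False.
Unit clause (Q) forces Q = True.
Unit clause (¬S) forces S = False.
That conflicts with the unit clause (S).
Undo P and try P = True.
Unit clause (¬T) forces T = False.
Unit clause (¬Q) forces Q = False.
That conflicts with the unit clause (Q).
Neither P = True nor P = False works.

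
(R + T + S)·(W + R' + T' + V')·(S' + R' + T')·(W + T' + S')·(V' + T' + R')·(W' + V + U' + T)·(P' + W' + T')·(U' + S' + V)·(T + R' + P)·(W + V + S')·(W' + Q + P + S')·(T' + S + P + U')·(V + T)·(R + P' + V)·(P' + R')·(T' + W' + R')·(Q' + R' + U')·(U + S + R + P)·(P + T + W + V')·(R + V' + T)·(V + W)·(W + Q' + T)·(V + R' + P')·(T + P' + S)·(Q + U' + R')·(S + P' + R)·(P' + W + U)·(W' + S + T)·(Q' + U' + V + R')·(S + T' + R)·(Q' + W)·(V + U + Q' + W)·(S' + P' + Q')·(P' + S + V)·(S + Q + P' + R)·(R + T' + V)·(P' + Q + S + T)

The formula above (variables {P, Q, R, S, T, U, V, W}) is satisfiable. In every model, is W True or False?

True

Suppose W = 0.
Unit clause (V) forces V = 1.
Unit clause (Q') forces Q = 0.
Case R = 0:
Unit clause (T) forces T = 1.
Unit clause (S') forces S = 0.
But (S) is also a unit clause — contradiction.
Undo R and try R = 1.
Unit clause (T') forces T = 0.
Unit clause (P) forces P = 1.
But (P') is also a unit clause — contradiction.
Neither R = 1 nor R = 0 works.
So every satisfying assignment has W = True.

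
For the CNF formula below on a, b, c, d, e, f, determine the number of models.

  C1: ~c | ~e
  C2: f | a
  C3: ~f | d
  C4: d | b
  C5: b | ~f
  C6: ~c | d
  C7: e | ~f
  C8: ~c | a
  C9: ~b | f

5

There are 2^6 = 64 truth assignments over (a, b, c, d, e, f).
Split on f. With f = 1, the clauses containing f are satisfied and ~f drops from the rest; 2 of the 2^5 = 32 assignments to the other variables satisfy what remains.
With f = 0, by the same count on the reduced clause set, 3 assignments work.
Total: 2 + 3 = 5.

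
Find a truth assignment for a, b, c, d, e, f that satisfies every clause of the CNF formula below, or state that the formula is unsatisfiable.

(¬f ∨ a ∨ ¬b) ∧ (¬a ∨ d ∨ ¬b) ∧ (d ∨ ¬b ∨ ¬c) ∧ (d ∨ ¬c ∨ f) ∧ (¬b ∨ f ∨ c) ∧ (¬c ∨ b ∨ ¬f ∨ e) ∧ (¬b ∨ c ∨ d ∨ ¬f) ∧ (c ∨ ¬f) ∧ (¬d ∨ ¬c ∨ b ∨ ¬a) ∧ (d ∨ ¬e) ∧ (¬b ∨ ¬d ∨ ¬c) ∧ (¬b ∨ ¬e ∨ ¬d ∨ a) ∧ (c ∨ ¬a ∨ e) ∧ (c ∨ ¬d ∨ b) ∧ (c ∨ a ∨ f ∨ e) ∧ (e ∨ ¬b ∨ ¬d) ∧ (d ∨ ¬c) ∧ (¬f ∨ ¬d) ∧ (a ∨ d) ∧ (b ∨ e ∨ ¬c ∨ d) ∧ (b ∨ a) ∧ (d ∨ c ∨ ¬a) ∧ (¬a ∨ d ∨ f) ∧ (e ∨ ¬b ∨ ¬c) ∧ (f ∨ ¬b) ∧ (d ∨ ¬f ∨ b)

Case c = True:
Unit clause (d) forces d = True.
Unit clause (¬b) forces b = False.
Unit clause (¬a) forces a = False.
Now (a) is unsatisfied and unit — conflict.
That branch fails; take c = False instead.
Unit clause (¬f) forces f = False.
Unit clause (¬b) forces b = False.
Unit clause (¬d) forces d = False.
Unit clause (¬e) forces e = False.
Unit clause (¬a) forces a = False.
Now (a) is unsatisfied and unit — conflict.
Neither c = True nor c = False works.

UNSATISFIABLE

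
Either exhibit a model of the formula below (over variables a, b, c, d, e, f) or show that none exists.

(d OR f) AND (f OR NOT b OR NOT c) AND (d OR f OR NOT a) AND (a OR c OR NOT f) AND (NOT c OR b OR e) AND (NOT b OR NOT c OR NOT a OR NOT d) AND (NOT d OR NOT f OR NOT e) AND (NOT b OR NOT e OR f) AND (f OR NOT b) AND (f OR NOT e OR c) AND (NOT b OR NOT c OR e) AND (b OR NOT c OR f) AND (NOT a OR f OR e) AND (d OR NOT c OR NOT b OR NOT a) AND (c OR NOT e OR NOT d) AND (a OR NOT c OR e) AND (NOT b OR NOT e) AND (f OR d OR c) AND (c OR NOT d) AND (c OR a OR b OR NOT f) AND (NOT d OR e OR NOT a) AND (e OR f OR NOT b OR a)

a ↦ true, b ↦ false, c ↦ false, d ↦ false, e ↦ true, f ↦ true

Suppose d = false.
The clause (f) is unit, so f = true.
Suppose a = true.
Suppose c = false.
Suppose b = false.
No clause remains; e is free.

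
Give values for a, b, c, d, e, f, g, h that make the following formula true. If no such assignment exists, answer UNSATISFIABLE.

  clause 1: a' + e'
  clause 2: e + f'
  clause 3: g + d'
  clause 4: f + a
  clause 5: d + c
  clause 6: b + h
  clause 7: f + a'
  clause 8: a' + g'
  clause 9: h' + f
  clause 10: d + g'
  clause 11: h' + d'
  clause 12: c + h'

a ↦ 0,  b ↦ 1,  c ↦ 1,  d ↦ 1,  e ↦ 1,  f ↦ 1,  g ↦ 1,  h ↦ 0

Branch on a: set a = 0.
The clause (f) is unit, so f = 1.
The clause (e) is unit, so e = 1.
Branch on g: set g = 1.
The clause (d) is unit, so d = 1.
The clause (h') is unit, so h = 0.
The clause (b) is unit, so b = 1.
No clause remains; c is free.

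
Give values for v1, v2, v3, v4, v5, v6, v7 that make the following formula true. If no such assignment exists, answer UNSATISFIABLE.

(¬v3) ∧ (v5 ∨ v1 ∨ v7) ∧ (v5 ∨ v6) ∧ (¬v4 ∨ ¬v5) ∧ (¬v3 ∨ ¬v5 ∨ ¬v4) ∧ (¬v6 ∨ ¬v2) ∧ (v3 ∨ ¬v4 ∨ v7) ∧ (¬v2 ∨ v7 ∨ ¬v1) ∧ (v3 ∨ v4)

From the singleton clause (¬v3), v3 = False.
From the singleton clause (v4), v4 = True.
From the singleton clause (¬v5), v5 = False.
From the singleton clause (v6), v6 = True.
From the singleton clause (¬v2), v2 = False.
From the singleton clause (v7), v7 = True.
Every clause is now satisfied; v1 is unconstrained.

v1=True, v2=False, v3=False, v4=True, v5=False, v6=True, v7=True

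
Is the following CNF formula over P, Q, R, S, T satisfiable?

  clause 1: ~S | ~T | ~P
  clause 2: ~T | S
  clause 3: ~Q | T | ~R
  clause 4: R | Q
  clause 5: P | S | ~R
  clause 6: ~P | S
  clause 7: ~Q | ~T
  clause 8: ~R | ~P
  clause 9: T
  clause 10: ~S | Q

The clause (T) is unit, so T = 1.
The clause (S) is unit, so S = 1.
The clause (~P) is unit, so P = 0.
The clause (~Q) is unit, so Q = 0.
That conflicts with the unit clause (Q).
No assignment satisfies every clause.

No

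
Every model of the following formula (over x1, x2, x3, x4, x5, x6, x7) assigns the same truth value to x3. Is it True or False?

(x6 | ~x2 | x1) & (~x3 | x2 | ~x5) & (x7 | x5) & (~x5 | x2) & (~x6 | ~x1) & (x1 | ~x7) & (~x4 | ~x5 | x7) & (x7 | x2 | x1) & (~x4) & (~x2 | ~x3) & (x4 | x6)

False

Suppose x3 = 1.
The clause (~x4) is unit, so x4 = 0.
The clause (~x2) is unit, so x2 = 0.
The clause (~x5) is unit, so x5 = 0.
The clause (x7) is unit, so x7 = 1.
The clause (x1) is unit, so x1 = 1.
The clause (~x6) is unit, so x6 = 0.
That conflicts with the unit clause (x6).
So every satisfying assignment has x3 = False.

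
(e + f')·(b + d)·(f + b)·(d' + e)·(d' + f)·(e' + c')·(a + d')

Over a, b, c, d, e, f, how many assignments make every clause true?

10

There are 2^6 = 64 truth assignments over (a, b, c, d, e, f).
Split on e. With e = 1, the clauses containing e are satisfied and e' drops from the rest; 6 of the 2^5 = 32 assignments to the other variables satisfy what remains.
With e = 0, by the same count on the reduced clause set, 4 assignments work.
Total: 6 + 4 = 10.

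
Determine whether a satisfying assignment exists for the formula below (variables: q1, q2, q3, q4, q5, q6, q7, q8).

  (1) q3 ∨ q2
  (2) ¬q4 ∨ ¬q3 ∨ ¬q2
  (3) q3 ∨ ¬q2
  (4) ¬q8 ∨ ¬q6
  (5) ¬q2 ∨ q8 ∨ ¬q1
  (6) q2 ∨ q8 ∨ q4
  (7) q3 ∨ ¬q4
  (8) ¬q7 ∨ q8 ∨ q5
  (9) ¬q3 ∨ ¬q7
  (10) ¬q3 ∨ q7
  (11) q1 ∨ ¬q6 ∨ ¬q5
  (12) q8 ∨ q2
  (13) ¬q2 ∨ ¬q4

Suppose q3 = True.
From the singleton clause (¬q7), q7 = False.
Now (q7) is unsatisfied and unit — conflict.
Backtrack on q3: now try q3 = False.
From the singleton clause (q2), q2 = True.
Now (¬q2) is unsatisfied and unit — conflict.
Both values of q3 lead to a conflict.
No assignment satisfies every clause.

No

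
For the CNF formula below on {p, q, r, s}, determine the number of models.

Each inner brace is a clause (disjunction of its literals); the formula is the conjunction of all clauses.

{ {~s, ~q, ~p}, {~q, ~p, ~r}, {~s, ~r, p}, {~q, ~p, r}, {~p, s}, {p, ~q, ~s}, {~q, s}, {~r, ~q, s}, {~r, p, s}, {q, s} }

3

There are 2^4 = 16 truth assignments over (p, q, r, s).
Check each against the 10 clauses (columns in the order p, q, r, s):
  F F F F  ✗ fails (q | s)
  F F F T  ✓ satisfies all
  F F T F  ✗ fails (~r | p | s)
  F F T T  ✗ fails (~s | ~r | p)
  F T F F  ✗ fails (~q | s)
  F T F T  ✗ fails (p | ~q | ~s)
  F T T F  ✗ fails (~q | s)
  F T T T  ✗ fails (~s | ~r | p)
  T F F F  ✗ fails (~p | s)
  T F F T  ✓ satisfies all
  T F T F  ✗ fails (~p | s)
  T F T T  ✓ satisfies all
  T T F F  ✗ fails (~q | ~p | r)
  T T F T  ✗ fails (~s | ~q | ~p)
  T T T F  ✗ fails (~q | ~p | ~r)
  T T T T  ✗ fails (~s | ~q | ~p)
3 of the 16 rows are models.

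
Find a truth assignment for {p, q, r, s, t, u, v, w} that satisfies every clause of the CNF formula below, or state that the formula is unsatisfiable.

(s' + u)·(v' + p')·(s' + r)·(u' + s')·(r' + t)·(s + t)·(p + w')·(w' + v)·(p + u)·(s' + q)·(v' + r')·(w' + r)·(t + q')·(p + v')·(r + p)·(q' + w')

Branch on s: set s = 0.
Unit clause (t) forces t = 1.
Branch on v: set v = 0.
Unit clause (w') forces w = 0.
Branch on p: set p = 1.
Every clause is now satisfied; q, r, u are unconstrained.

p: 1, q: 0, r: 0, s: 0, t: 1, u: 1, v: 0, w: 0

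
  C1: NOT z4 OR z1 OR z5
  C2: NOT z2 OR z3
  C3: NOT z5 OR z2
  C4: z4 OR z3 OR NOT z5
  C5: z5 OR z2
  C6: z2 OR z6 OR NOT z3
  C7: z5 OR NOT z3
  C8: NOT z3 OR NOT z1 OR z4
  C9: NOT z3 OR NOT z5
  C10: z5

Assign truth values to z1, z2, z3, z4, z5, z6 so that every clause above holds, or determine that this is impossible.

From the singleton clause (z5), z5 = true.
From the singleton clause (z2), z2 = true.
From the singleton clause (z3), z3 = true.
That conflicts with the unit clause (NOT z3).

UNSATISFIABLE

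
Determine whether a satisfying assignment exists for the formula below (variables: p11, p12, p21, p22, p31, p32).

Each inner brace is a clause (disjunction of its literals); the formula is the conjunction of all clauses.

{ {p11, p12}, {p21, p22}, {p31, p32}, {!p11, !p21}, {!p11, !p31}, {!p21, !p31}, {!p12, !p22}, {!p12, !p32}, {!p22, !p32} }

Try p11 = true.
(!p21) alone gives p21 = false.
(p22) alone gives p22 = true.
(!p31) alone gives p31 = false.
(p32) alone gives p32 = true.
Now (!p32) is unsatisfied and unit — conflict.
That branch fails; take p11 = false instead.
(p12) alone gives p12 = true.
(!p22) alone gives p22 = false.
(p21) alone gives p21 = true.
(!p31) alone gives p31 = false.
(p32) alone gives p32 = true.
Now (!p32) is unsatisfied and unit — conflict.
Neither p11 = true nor p11 = false works.
No assignment satisfies every clause.

Unsatisfiable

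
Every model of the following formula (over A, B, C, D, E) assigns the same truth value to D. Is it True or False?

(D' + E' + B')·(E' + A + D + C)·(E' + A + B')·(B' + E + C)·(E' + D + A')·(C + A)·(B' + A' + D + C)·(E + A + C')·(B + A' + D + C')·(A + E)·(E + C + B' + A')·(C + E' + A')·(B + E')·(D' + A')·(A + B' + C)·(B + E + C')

False

Suppose D = 1.
Unit clause (A') forces A = 0.
Unit clause (C) forces C = 1.
Unit clause (E) forces E = 1.
Unit clause (B') forces B = 0.
That conflicts with the unit clause (B).
So every satisfying assignment has D = False.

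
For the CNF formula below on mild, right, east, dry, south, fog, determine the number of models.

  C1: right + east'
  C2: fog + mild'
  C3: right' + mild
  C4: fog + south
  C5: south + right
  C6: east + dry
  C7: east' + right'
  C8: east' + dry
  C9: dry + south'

There are 2^6 = 64 truth assignments over (mild, right, east, dry, south, fog).
Split on south. With south = 1, the clauses containing south are satisfied and south' drops from the rest; 4 of the 2^5 = 32 assignments to the other variables satisfy what remains.
With south = 0, by the same count on the reduced clause set, 1 assignment works.
Total: 4 + 1 = 5.

5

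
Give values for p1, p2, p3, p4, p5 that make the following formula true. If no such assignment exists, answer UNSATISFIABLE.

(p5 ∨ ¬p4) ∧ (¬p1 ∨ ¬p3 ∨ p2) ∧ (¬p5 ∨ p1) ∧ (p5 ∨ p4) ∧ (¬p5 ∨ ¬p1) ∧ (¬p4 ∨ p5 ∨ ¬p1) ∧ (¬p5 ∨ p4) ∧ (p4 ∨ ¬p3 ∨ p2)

Suppose p5 = True.
Unit clause (p1) forces p1 = True.
That conflicts with the unit clause (¬p1).
Backtrack on p5: now try p5 = False.
Unit clause (¬p4) forces p4 = False.
That conflicts with the unit clause (p4).
Either choice for p5 ends in contradiction.

UNSATISFIABLE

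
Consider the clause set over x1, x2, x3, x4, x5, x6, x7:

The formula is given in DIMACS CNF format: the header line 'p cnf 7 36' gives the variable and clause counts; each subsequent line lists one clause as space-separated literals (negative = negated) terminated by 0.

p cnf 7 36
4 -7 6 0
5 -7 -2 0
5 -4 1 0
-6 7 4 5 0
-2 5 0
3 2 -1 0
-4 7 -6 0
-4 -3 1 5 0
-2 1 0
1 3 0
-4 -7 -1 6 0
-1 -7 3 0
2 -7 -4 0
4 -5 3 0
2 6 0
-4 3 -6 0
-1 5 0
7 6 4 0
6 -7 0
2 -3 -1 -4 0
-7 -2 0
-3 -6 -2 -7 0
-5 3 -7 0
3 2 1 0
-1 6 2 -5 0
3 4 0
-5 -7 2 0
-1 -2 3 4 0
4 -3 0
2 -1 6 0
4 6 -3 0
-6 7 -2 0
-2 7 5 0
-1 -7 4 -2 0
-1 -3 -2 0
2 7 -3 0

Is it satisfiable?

Suppose x2 = True.
(x5) alone gives x5 = True.
(x1) alone gives x1 = True.
(¬x7) alone gives x7 = False.
(¬x6) alone gives x6 = False.
(x4) alone gives x4 = True.
(¬x3) alone gives x3 = False.
This assignment satisfies each clause.
A satisfying assignment: x1=True, x2=True, x3=False, x4=True, x5=True, x6=False, x7=False.

Satisfiable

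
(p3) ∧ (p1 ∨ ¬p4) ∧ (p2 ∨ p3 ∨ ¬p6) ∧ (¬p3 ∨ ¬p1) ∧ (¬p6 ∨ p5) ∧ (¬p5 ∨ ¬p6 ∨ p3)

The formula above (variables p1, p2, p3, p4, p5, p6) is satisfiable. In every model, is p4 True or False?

Suppose p4 = True.
The clause (p3) is unit, so p3 = True.
The clause (p1) is unit, so p1 = True.
But (¬p1) is also a unit clause — contradiction.
So every satisfying assignment has p4 = False.

False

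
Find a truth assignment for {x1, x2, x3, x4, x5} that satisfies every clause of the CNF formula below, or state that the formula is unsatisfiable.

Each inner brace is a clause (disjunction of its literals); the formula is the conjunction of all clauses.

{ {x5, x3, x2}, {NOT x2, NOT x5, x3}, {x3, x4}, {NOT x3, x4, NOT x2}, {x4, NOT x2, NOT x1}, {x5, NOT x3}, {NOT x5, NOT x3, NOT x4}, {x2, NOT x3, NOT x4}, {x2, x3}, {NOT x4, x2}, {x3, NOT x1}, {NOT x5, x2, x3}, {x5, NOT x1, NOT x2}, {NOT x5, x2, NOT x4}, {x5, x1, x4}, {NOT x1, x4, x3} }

x1=false,  x2=false,  x3=true,  x4=false,  x5=true

Try x3 = true.
(x5) alone gives x5 = true.
(NOT x4) alone gives x4 = false.
(NOT x2) alone gives x2 = false.
All clauses hold; x1 can take either value.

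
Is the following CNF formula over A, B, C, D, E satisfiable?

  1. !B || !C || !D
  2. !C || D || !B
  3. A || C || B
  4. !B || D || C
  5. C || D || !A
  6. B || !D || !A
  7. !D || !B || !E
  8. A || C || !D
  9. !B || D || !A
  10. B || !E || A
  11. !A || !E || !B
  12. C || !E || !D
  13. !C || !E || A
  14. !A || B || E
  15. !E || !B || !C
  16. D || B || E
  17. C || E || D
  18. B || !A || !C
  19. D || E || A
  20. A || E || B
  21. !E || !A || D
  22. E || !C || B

Yes

Suppose B = true.
Suppose C = false.
Unit clause (D) forces D = true.
Unit clause (!E) forces E = false.
Unit clause (A) forces A = true.
This assignment satisfies each clause.
A satisfying assignment: A ↦ true, B ↦ true, C ↦ false, D ↦ true, E ↦ false.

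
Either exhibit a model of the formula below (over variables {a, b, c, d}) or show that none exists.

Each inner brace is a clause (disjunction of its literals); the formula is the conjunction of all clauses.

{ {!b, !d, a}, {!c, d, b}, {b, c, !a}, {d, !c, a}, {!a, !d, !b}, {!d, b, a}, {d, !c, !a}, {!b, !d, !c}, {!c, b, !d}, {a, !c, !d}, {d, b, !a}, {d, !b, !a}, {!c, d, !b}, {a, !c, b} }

Case b = false:
Case c = false:
Unit clause (!a) forces a = false.
Unit clause (!d) forces d = false.
This assignment satisfies each clause.

a: false, b: false, c: false, d: false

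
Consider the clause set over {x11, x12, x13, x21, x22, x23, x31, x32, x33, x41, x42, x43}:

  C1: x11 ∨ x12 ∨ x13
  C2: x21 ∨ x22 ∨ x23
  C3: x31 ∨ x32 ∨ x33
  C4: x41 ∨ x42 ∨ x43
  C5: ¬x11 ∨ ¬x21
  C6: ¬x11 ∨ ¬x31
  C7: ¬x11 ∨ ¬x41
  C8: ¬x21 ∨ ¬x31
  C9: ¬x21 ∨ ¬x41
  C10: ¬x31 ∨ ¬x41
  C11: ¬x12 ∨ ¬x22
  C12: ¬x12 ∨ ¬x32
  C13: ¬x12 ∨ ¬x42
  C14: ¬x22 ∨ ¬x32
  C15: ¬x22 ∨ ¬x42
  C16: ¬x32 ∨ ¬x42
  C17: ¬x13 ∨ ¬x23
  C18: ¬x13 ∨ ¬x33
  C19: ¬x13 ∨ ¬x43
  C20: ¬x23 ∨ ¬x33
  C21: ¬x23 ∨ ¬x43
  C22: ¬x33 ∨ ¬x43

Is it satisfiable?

No, unsatisfiable

Case x11 = False:
Case x12 = True:
Unit clause (¬x22) forces x22 = False.
Unit clause (¬x32) forces x32 = False.
Unit clause (¬x42) forces x42 = False.
Case x21 = True:
Unit clause (¬x31) forces x31 = False.
Unit clause (x33) forces x33 = True.
Unit clause (¬x41) forces x41 = False.
Unit clause (x43) forces x43 = True.
Now (¬x43) is unsatisfied and unit — conflict.
So x21 must be the other value — set x21 = False.
Unit clause (x23) forces x23 = True.
Unit clause (¬x13) forces x13 = False.
Unit clause (¬x33) forces x33 = False.
Unit clause (x31) forces x31 = True.
Unit clause (¬x41) forces x41 = False.
Unit clause (x43) forces x43 = True.
Now (¬x43) is unsatisfied and unit — conflict.
Both values of x21 lead to a conflict.
So x12 must be the other value — set x12 = False.
Unit clause (x13) forces x13 = True.
Unit clause (¬x23) forces x23 = False.
Unit clause (¬x33) forces x33 = False.
Unit clause (¬x43) forces x43 = False.
Case x21 = True:
Unit clause (¬x31) forces x31 = False.
Unit clause (x32) forces x32 = True.
Unit clause (¬x41) forces x41 = False.
Unit clause (x42) forces x42 = True.
Now (¬x42) is unsatisfied and unit — conflict.
So x21 must be the other value — set x21 = False.
Unit clause (x22) forces x22 = True.
Unit clause (¬x32) forces x32 = False.
Unit clause (x31) forces x31 = True.
Unit clause (¬x41) forces x41 = False.
Unit clause (x42) forces x42 = True.
Now (¬x42) is unsatisfied and unit — conflict.
Both values of x21 lead to a conflict.
Both values of x12 lead to a conflict.
So x11 must be the other value — set x11 = True.
Unit clause (¬x21) forces x21 = False.
Unit clause (¬x31) forces x31 = False.
Unit clause (¬x41) forces x41 = False.
Case x22 = True:
Unit clause (¬x12) forces x12 = False.
Unit clause (¬x32) forces x32 = False.
Unit clause (x33) forces x33 = True.
Unit clause (¬x42) forces x42 = False.
Unit clause (x43) forces x43 = True.
Now (¬x43) is unsatisfied and unit — conflict.
So x22 must be the other value — set x22 = False.
Unit clause (x23) forces x23 = True.
Unit clause (¬x13) forces x13 = False.
Unit clause (¬x33) forces x33 = False.
Unit clause (x32) forces x32 = True.
Unit clause (¬x12) forces x12 = False.
Unit clause (¬x42) forces x42 = False.
Unit clause (x43) forces x43 = True.
Now (¬x43) is unsatisfied and unit — conflict.
Both values of x22 lead to a conflict.
Both values of x11 lead to a conflict.
No assignment satisfies every clause.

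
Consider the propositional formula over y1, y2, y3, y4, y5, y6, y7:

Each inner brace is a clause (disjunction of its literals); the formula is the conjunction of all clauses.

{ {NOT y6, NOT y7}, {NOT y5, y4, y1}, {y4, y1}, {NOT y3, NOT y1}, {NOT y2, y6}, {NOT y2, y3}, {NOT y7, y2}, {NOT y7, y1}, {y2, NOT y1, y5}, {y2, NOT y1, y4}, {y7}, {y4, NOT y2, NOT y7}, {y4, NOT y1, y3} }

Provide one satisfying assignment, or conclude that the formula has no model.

The clause (y7) is unit, so y7 = true.
The clause (NOT y6) is unit, so y6 = false.
The clause (NOT y2) is unit, so y2 = false.
But (y2) is also a unit clause — contradiction.

UNSATISFIABLE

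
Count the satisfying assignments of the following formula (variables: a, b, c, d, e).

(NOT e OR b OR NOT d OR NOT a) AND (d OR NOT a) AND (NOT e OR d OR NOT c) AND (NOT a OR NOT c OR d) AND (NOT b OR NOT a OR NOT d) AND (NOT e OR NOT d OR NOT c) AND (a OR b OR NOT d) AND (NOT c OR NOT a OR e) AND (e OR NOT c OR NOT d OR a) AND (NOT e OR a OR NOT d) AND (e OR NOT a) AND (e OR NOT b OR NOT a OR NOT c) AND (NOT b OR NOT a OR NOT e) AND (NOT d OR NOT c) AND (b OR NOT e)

There are 2^5 = 32 truth assignments over (a, b, c, d, e).
Split on e. With e = true, the clauses containing e are satisfied and NOT e drops from the rest; 1 of the 2^4 = 16 assignments to the other variables satisfy what remains.
With e = false, by the same count on the reduced clause set, 5 assignments work.
Total: 1 + 5 = 6.

6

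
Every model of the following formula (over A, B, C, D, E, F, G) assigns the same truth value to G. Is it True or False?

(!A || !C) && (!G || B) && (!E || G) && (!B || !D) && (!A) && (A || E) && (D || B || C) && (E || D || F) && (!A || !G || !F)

Suppose G = false.
Unit clause (!E) forces E = false.
Unit clause (!A) forces A = false.
Now (A) is unsatisfied and unit — conflict.
So every satisfying assignment has G = True.

True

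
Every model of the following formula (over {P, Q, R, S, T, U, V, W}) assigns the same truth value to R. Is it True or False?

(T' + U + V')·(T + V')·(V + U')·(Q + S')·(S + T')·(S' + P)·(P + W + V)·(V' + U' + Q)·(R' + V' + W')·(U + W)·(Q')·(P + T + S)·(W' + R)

Suppose R = 0.
The clause (Q') is unit, so Q = 0.
The clause (S') is unit, so S = 0.
The clause (T') is unit, so T = 0.
The clause (V') is unit, so V = 0.
The clause (U') is unit, so U = 0.
The clause (W) is unit, so W = 1.
But (W') is also a unit clause — contradiction.
So every satisfying assignment has R = True.

True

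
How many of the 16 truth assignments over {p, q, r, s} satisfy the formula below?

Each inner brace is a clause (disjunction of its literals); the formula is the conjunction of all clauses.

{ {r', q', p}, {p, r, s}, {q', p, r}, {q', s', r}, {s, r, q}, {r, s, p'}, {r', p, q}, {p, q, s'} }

There are 2^4 = 16 truth assignments over (p, q, r, s).
Split on s. With s = 1, the clauses containing s are satisfied and s' drops from the rest; 3 of the 2^3 = 8 assignments to the other variables satisfy what remains.
With s = 0, by the same count on the reduced clause set, 2 assignments work.
Total: 3 + 2 = 5.

5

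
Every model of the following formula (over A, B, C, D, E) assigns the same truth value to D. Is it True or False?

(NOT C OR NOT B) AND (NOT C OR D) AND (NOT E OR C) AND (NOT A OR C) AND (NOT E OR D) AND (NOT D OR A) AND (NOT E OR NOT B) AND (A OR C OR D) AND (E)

Suppose D = false.
(NOT C) alone gives C = false.
(NOT E) alone gives E = false.
But (E) is also a unit clause — contradiction.
So every satisfying assignment has D = True.

True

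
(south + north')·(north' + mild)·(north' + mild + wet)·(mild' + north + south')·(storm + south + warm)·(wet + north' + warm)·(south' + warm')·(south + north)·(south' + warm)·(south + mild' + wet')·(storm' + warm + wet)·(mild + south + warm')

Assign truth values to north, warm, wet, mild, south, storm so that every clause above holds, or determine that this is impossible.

Case south = 1:
From the singleton clause (warm'), warm = 0.
But (warm) is also a unit clause — contradiction.
That branch fails; take south = 0 instead.
From the singleton clause (north'), north = 0.
But (north) is also a unit clause — contradiction.
Either choice for south ends in contradiction.

UNSATISFIABLE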